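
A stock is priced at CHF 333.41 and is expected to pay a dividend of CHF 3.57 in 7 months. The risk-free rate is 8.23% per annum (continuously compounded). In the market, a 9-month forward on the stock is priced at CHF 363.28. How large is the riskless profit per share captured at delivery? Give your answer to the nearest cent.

PV(dividends) I = 3.57·e^(−0.0823·7/12) = 3.4027
Fair forward F* = (S − I)·e^(rT) = (333.41 − 3.4027)·e^0.061725 = 330.0073 × 1.063670 = 351.0189
Market CHF 363.28 > fair 351.0189: forward overpriced → cash-and-carry (borrow at r, buy the stock and collect the dividends, short the forward).
Profit at T = |F_mkt − F*| = |363.28 − 351.0189| = CHF 12.26 per share

CHF 12.26 per share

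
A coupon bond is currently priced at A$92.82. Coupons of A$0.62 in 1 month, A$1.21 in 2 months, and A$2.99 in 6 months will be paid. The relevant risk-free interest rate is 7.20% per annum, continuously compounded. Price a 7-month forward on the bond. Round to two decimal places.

A$91.90

PV(coupons) I = 0.62·e^(−0.0720·1/12) + 1.21·e^(−0.0720·2/12) + 2.99·e^(−0.0720·6/12)
I = 0.6163 + 1.1956 + 2.8843 = 4.6962
F = (S − I)·e^(rT) = (92.82 − 4.6962) · e^(0.0720·7/12)
= 88.1238 · e^0.042000 = 88.1238 × 1.042894 = A$91.90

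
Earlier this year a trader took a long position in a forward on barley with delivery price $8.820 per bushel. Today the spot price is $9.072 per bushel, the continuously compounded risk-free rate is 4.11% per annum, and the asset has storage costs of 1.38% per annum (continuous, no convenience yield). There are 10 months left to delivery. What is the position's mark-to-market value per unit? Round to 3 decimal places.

Current fair forward for the remaining 10 months: F = S·e^((r + u)·T), (r + u) = 0.0411 + 0.0138 = 0.0549
F = 9.072 · e^(0.0549 × 10/12) = 9.072 × 1.046813 = 9.4967
Value of long forward = (F − K)·e^(−rT) = (9.4967 − 8.820) · e^(−0.0411·10/12)
= 0.6767 × 0.966330 = 0.654

$0.654 per bushel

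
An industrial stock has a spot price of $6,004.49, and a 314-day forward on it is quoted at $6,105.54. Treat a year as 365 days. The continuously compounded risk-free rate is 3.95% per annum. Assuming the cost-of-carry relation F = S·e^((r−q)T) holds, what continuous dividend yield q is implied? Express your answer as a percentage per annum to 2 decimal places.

From F = S·e^((r−q)T): (r − q) = ln(F/S)/T
ln(6105.54/6004.49) = ln(1.016829) = 0.016689
(r − q) = 0.016689 / (314/365) = 0.019400
q = r − ln(F/S)/T = 0.0395 − 0.019400 = 0.020100
q = 2.01%

2.01%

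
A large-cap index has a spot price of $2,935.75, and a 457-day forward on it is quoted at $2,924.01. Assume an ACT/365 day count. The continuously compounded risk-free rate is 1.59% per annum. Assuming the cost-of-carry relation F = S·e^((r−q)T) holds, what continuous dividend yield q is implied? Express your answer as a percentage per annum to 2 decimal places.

From F = S·e^((r−q)T): (r − q) = ln(F/S)/T
ln(2924.01/2935.75) = ln(0.996001) = -0.004007
(r − q) = -0.004007 / (457/365) = -0.003200
q = r − ln(F/S)/T = 0.0159 + 0.003200 = 0.019100
q = 1.91%

1.91%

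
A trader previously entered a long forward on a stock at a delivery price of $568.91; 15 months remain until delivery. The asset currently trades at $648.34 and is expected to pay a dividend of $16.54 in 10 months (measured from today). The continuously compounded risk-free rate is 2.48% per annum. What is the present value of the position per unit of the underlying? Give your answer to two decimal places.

PV(remaining dividends) I = 16.54·e^(−0.0248·10/12) = 16.2017
Current forward F = (S − I)·e^(rT) = (648.34 − 16.2017)·e^(0.0248·15/12) = 632.1383 × 1.031486 = 652.0418
Value (long) = (F − K)·e^(−rT) = (652.0418 − 568.91) × 0.969476 = 80.5943
Value = $80.59

$80.59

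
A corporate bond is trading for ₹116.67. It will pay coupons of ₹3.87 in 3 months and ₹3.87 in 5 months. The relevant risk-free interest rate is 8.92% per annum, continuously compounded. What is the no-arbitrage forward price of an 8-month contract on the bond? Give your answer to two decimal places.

₹115.84

PV(coupons) I = 3.87·e^(−0.0892·3/12) + 3.87·e^(−0.0892·5/12)
I = 3.7847 + 3.7288 = 7.5135
F = (S − I)·e^(rT) = (116.67 − 7.5135) · e^(0.0892·8/12)
= 109.1565 · e^0.059467 = 109.1565 × 1.061271 = ₹115.84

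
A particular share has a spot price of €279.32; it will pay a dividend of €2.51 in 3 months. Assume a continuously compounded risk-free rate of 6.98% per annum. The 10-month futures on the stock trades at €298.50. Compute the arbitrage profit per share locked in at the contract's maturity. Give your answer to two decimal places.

€5.07 per share

PV(dividends) I = 2.51·e^(−0.0698·3/12) = 2.4666
Fair futures F* = (S − I)·e^(rT) = (279.32 − 2.4666)·e^0.058167 = 276.8534 × 1.059892 = 293.4347
Market €298.50 > fair 293.4347: forward overpriced → cash-and-carry (borrow at r, buy the stock and collect the dividends, short the forward).
Profit at T = |F_mkt − F*| = |298.50 − 293.4347| = €5.07 per share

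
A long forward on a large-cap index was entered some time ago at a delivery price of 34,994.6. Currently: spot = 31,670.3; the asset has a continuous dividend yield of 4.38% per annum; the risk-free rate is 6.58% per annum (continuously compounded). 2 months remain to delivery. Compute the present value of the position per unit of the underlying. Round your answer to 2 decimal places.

Current fair forward for the remaining 2 months: F = S·e^((r − q)·T), (r − q) = 0.0658 − 0.0438 = 0.0220
F = 31670.3 · e^(0.0220 × 2/12) = 31670.3 × 1.00367340 = 31786.6377
Value of long forward = (F − K)·e^(−rT) = (31786.6377 − 34994.6) · e^(−0.0658·2/12)
= -3207.9623 × 0.98909325 = -3172.97

-3172.97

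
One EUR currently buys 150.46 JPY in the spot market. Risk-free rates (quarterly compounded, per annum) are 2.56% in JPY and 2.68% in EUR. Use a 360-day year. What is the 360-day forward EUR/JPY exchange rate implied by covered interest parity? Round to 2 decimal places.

150.28

By covered interest parity, F = S · (1+r_JPY/4)^(4T) / (1+r_EUR/4)^(4T)
= 150.46 × 1.025847 / 1.027071 = 150.46 × 0.998808
F = 150.28 JPY per EUR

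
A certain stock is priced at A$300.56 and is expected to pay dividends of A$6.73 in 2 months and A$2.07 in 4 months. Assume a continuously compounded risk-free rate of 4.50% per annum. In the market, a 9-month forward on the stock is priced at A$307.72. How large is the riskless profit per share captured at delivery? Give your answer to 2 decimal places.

PV(dividends) I = 6.73·e^(−0.0450·2/12) + 2.07·e^(−0.0450·4/12) = 8.7189
Fair forward F* = (S − I)·e^(rT) = (300.56 − 8.7189)·e^0.033750 = 291.8411 × 1.034326 = 301.8588
Market A$307.72 > fair 301.8588: forward overpriced → cash-and-carry (borrow at r, buy the stock and collect the dividends, short the forward).
Profit at T = |F_mkt − F*| = |307.72 − 301.8588| = A$5.86 per share

A$5.86 per share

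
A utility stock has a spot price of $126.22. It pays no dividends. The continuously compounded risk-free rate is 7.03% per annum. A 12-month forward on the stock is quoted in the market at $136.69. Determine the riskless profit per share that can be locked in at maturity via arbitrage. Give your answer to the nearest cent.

Fair forward: F* = S·e^(carry·T), with carry = r = 0.0703
F* = 126.22 · e^(0.0703 × 12/12) = 126.22 · e^0.070300 = 126.22 × 1.072830 = $135.4126
Market $136.69 > fair $135.4126: forward overpriced → cash-and-carry (buy spot, short the forward).
At maturity, profit = |F_mkt − F*| = |136.69 − 135.4126| = $1.28 per share

$1.28 per share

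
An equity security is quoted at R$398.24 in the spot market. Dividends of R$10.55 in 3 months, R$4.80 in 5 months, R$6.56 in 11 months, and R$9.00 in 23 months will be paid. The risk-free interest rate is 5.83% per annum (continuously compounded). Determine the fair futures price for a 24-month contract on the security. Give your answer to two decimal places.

R$414.51

PV(dividends) I = 10.55·e^(−0.0583·3/12) + 4.80·e^(−0.0583·5/12) + 6.56·e^(−0.0583·11/12) + 9.00·e^(−0.0583·23/12)
I = 10.3973 + 4.6848 + 6.2186 + 8.0485 = 29.3492
F = (S − I)·e^(rT) = (398.24 − 29.3492) · e^(0.0583·24/12)
= 368.8908 · e^0.116600 = 368.8908 × 1.123670 = R$414.51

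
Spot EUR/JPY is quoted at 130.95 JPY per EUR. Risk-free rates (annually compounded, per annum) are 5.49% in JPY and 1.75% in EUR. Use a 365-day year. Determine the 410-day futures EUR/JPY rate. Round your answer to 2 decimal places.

136.37

By covered interest parity, F = S · (1+r_JPY)^T / (1+r_EUR)^T
= 130.95 × 1.061874 / 1.019679 = 130.95 × 1.041381
F = 136.37 JPY per EUR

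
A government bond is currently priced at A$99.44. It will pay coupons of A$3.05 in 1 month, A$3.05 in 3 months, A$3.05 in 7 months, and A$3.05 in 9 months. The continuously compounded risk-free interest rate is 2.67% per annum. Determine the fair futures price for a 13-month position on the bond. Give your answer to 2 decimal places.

A$89.94

PV(coupons) I = 3.05·e^(−0.0267·1/12) + 3.05·e^(−0.0267·3/12) + 3.05·e^(−0.0267·7/12) + 3.05·e^(−0.0267·9/12)
I = 3.0432 + 3.0297 + 3.0029 + 2.9895 = 12.0653
F = (S − I)·e^(rT) = (99.44 − 12.0653) · e^(0.0267·13/12)
= 87.3747 · e^0.028925 = 87.3747 × 1.029347 = A$89.94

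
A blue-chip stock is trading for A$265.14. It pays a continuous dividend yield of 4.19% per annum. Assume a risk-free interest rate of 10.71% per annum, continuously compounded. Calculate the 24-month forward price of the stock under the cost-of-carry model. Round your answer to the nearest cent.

F = S·e^((r − q)T) = 265.14 · e^((0.1071 − 0.0419) × 24/12)
= 265.14 · e^0.130400 = 265.14 × 1.139284
F = A$302.07

A$302.07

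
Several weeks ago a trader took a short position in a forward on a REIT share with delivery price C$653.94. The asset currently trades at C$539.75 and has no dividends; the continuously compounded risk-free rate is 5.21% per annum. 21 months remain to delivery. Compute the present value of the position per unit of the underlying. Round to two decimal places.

C$57.20

Current fair forward for the remaining 21 months: F = S·e^(r·T), r = 0.0521
F = 539.75 · e^(0.0521 × 21/12) = 539.75 × 1.095461 = 591.2751
Value of long forward = (F − K)·e^(−rT) = (591.2751 − 653.94) · e^(−0.0521·21/12)
= -62.6649 × 0.912858 = -57.20
Short position value = −(long value) = C$57.20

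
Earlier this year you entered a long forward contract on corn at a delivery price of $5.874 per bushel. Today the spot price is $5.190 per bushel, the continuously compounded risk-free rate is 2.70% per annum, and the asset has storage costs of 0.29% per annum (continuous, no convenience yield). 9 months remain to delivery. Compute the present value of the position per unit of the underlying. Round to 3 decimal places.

Current fair forward for the remaining 9 months: F = S·e^((r + u)·T), (r + u) = 0.0270 + 0.0029 = 0.0299
F = 5.190 · e^(0.0299 × 9/12) = 5.190 × 1.022678 = 5.3077
Value of long forward = (F − K)·e^(−rT) = (5.3077 − 5.874) · e^(−0.0270·9/12)
= -0.5663 × 0.979954 = -0.555

-$0.555 per bushel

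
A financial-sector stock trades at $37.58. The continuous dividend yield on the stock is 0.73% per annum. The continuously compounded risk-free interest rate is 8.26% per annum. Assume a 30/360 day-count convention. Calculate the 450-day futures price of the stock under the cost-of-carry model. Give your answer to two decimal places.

$41.29

F = S·e^((r − q)T) = 37.58 · e^((0.0826 − 0.0073) × 450/360)
= 37.58 · e^0.094125 = 37.58 × 1.098697
F = $41.29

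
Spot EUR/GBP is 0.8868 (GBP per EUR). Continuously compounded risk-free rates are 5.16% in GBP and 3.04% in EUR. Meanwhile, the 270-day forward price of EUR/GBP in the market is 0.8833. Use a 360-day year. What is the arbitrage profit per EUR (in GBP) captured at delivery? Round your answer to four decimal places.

0.0177 per EUR (in GBP)

Fair forward: F* = S·e^(carry·T), with carry = (r_GBP − r_EUR) = 0.0516 − 0.0304 = 0.0212
F* = 0.8868 · e^(0.0212 × 270/360) = 0.8868 · e^0.015900 = 0.8868 × 1.016027 = 0.9010
Market 0.8833 < fair 0.9010: forward underpriced → reverse cash-and-carry (short spot, go long the forward).
At maturity, profit = |F_mkt − F*| = |0.8833 − 0.9010| = 0.0177 per EUR (in GBP)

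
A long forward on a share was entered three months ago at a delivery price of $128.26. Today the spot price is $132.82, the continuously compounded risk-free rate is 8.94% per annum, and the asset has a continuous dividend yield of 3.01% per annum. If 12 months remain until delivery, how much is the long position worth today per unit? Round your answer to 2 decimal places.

Current fair forward for the remaining 12 months: F = S·e^((r − q)·T), (r − q) = 0.0894 − 0.0301 = 0.0593
F = 132.82 · e^(0.0593 × 12/12) = 132.82 × 1.061094 = 140.9345
Value of long forward = (F − K)·e^(−rT) = (140.9345 − 128.26) · e^(−0.0894·12/12)
= 12.6745 × 0.914480 = 11.59

$11.59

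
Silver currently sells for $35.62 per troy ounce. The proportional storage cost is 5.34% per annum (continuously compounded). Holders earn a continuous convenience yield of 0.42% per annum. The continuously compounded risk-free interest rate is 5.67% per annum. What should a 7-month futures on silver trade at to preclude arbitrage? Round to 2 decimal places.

$37.89 per troy ounce

Net carry = r + u − y = 0.0567 + 0.0534 − 0.0042 = 0.1059
F = S·e^((r+u−y)T) = 35.62 · e^(0.1059 × 7/12) = 35.62 · e^0.061775
= 35.62 × 1.063723 = $37.89 per troy ounce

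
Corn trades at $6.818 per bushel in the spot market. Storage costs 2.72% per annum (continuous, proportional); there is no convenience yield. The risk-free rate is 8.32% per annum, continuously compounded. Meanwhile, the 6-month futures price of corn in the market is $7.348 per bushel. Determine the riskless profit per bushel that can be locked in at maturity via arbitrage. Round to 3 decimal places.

$0.143 per bushel

Fair futures: F* = S·e^(carry·T), with carry = (r + u) = 0.0832 + 0.0272 = 0.1104
F* = 6.818 · e^(0.1104 × 6/12) = 6.818 · e^0.055200 = 6.818 × 1.056752 = $7.2049
Market $7.348 > fair $7.2049: forward overpriced → cash-and-carry (buy spot, short the forward).
At maturity, profit = |F_mkt − F*| = |7.348 − 7.2049| = $0.143 per bushel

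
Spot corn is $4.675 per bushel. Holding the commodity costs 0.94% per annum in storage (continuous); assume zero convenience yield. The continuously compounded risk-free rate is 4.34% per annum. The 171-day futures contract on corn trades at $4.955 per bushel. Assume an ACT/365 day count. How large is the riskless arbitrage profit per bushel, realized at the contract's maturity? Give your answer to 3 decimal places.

$0.163 per bushel

Fair futures: F* = S·e^(carry·T), with carry = (r + u) = 0.0434 + 0.0094 = 0.0528
F* = 4.675 · e^(0.0528 × 171/365) = 4.675 · e^0.024736 = 4.675 × 1.025044 = $4.7921
Market $4.955 > fair $4.7921: forward overpriced → cash-and-carry (buy spot, short the forward).
At maturity, profit = |F_mkt − F*| = |4.955 − 4.7921| = $0.163 per bushel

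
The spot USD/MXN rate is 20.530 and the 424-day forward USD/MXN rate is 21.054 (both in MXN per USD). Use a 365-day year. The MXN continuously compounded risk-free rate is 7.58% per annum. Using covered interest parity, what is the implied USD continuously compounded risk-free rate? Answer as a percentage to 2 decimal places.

5.41%

F = S·e^((r_MXN − r_USD)T) ⇒ r_USD = r_MXN − ln(F/S)/T
ln(21.054/20.530) = 0.025203; /(424/365) = 0.021696
r_USD = 0.0758 − 0.021696 = 0.054104
r_USD = 5.41%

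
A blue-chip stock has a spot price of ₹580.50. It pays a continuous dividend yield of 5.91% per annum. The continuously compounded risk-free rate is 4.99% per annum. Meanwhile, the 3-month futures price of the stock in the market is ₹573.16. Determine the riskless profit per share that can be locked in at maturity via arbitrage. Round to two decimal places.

Fair futures: F* = S·e^(carry·T), with carry = (r − q) = 0.0499 − 0.0591 = -0.0092
F* = 580.50 · e^(-0.0092 × 3/12) = 580.50 · e^-0.002300 = 580.50 × 0.997703 = ₹579.1666
Market ₹573.16 < fair ₹579.1666: forward underpriced → reverse cash-and-carry (short spot, go long the forward).
At maturity, profit = |F_mkt − F*| = |573.16 − 579.1666| = ₹6.01 per share

₹6.01 per share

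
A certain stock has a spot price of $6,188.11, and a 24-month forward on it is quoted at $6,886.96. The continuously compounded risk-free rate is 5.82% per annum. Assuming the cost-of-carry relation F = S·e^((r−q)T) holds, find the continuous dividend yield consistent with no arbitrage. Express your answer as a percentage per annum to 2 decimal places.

From F = S·e^((r−q)T): (r − q) = ln(F/S)/T
ln(6886.96/6188.11) = ln(1.112934) = 0.107000
(r − q) = 0.107000 / (24/12) = 0.053500
q = r − ln(F/S)/T = 0.0582 − 0.053500 = 0.004700
q = 0.47%

0.47%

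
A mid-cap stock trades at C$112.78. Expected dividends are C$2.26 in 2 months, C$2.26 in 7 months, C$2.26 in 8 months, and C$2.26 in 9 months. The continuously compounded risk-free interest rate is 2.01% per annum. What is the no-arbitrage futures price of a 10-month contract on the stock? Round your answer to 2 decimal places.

C$105.59

PV(dividends) I = 2.26·e^(−0.0201·2/12) + 2.26·e^(−0.0201·7/12) + 2.26·e^(−0.0201·8/12) + 2.26·e^(−0.0201·9/12)
I = 2.2524 + 2.2337 + 2.2299 + 2.2262 = 8.9422
F = (S − I)·e^(rT) = (112.78 − 8.9422) · e^(0.0201·10/12)
= 103.8378 · e^0.016750 = 103.8378 × 1.016891 = C$105.59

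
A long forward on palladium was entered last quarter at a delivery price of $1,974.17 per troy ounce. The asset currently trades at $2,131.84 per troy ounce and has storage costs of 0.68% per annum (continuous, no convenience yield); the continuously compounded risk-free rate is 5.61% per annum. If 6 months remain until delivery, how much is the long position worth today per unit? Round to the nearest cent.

Current fair forward for the remaining 6 months: F = S·e^((r + u)·T), (r + u) = 0.0561 + 0.0068 = 0.0629
F = 2131.84 · e^(0.0629 × 6/12) = 2131.84 × 1.03194978 = 2199.9518
Value of long forward = (F − K)·e^(−rT) = (2199.9518 − 1974.17) · e^(−0.0561·6/12)
= 225.7818 × 0.97233975 = 219.54

$219.54 per troy ounce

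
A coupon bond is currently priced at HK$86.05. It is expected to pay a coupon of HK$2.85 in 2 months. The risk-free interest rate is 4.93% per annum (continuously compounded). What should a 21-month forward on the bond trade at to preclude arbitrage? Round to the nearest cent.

HK$90.72

PV(coupons) I = 2.85·e^(−0.0493·2/12)
I = 2.8267
F = (S − I)·e^(rT) = (86.05 − 2.8267) · e^(0.0493·21/12)
= 83.2233 · e^0.086275 = 83.2233 × 1.090106 = HK$90.72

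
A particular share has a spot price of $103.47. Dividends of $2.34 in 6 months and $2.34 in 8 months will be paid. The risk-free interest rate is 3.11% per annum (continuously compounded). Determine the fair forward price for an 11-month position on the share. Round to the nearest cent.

PV(dividends) I = 2.34·e^(−0.0311·6/12) + 2.34·e^(−0.0311·8/12)
I = 2.3039 + 2.2920 = 4.5959
F = (S − I)·e^(rT) = (103.47 − 4.5959) · e^(0.0311·11/12)
= 98.8741 · e^0.028508 = 98.8741 × 1.028918 = $101.73

$101.73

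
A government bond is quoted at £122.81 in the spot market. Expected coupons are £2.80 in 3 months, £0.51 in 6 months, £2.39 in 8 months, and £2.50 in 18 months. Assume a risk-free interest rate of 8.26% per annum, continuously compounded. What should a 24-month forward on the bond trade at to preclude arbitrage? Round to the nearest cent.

£135.78

PV(coupons) I = 2.80·e^(−0.0826·3/12) + 0.51·e^(−0.0826·6/12) + 2.39·e^(−0.0826·8/12) + 2.50·e^(−0.0826·18/12)
I = 2.7428 + 0.4894 + 2.2619 + 2.2087 = 7.7028
F = (S − I)·e^(rT) = (122.81 − 7.7028) · e^(0.0826·24/12)
= 115.1072 · e^0.165200 = 115.1072 × 1.179629 = £135.78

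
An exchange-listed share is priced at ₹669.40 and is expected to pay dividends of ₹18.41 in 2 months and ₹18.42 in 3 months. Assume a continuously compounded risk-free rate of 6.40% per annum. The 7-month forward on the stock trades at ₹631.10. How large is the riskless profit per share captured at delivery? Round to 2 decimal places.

PV(dividends) I = 18.41·e^(−0.0640·2/12) + 18.42·e^(−0.0640·3/12) = 36.3423
Fair forward F* = (S − I)·e^(rT) = (669.40 − 36.3423)·e^0.037333 = 633.0577 × 1.038039 = 657.1386
Market ₹631.10 < fair 657.1386: forward underpriced → reverse cash-and-carry (short the stock, invest proceeds at r, pay the dividends, go long the forward).
Profit at T = |F_mkt − F*| = |631.10 − 657.1386| = ₹26.04 per share

₹26.04 per share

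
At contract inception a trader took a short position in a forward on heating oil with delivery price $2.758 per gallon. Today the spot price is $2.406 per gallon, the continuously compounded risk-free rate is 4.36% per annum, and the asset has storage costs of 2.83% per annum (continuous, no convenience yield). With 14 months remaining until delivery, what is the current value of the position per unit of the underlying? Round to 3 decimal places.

$0.134 per gallon

Current fair forward for the remaining 14 months: F = S·e^((r + u)·T), (r + u) = 0.0436 + 0.0283 = 0.0719
F = 2.406 · e^(0.0719 × 14/12) = 2.406 × 1.087502 = 2.6165
Value of long forward = (F − K)·e^(−rT) = (2.6165 − 2.758) · e^(−0.0436·14/12)
= -0.1415 × 0.950405 = -0.134
Short position value = −(long value) = $0.134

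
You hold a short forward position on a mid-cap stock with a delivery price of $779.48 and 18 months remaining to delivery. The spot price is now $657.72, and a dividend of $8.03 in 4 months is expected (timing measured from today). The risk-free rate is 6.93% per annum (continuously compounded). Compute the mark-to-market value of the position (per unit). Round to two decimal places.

PV(remaining dividends) I = 8.03·e^(−0.0693·4/12) = 7.8466
Current forward F = (S − I)·e^(rT) = (657.72 − 7.8466)·e^(0.0693·18/12) = 649.8734 × 1.109545 = 721.0638
Value (long) = (F − K)·e^(−rT) = (721.0638 − 779.48) × 0.901270 = -52.6488
Short position value = −(long value) = $52.65

$52.65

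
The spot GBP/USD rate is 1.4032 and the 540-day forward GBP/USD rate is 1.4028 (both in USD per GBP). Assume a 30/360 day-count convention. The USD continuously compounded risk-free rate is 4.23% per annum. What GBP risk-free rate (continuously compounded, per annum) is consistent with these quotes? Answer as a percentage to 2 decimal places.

4.25%

F = S·e^((r_USD − r_GBP)T) ⇒ r_GBP = r_USD − ln(F/S)/T
ln(1.4028/1.4032) = -0.000285; /(540/360) = -0.000190
r_GBP = 0.0423 + 0.000190 = 0.042490
r_GBP = 4.25%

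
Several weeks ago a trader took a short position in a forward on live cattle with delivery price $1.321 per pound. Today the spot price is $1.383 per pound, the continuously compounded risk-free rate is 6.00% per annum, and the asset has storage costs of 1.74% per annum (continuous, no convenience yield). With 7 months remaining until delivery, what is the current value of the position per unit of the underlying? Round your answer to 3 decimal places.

Current fair forward for the remaining 7 months: F = S·e^((r + u)·T), (r + u) = 0.0600 + 0.0174 = 0.0774
F = 1.383 · e^(0.0774 × 7/12) = 1.383 × 1.046185 = 1.4469
Value of long forward = (F − K)·e^(−rT) = (1.4469 − 1.321) · e^(−0.0600·7/12)
= 0.1259 × 0.965605 = 0.122
Short position value = −(long value) = -$0.122

-$0.122 per pound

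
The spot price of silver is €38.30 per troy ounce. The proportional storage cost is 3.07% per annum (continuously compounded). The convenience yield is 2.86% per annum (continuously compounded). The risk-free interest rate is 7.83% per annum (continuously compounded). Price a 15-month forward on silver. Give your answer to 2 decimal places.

Net carry = r + u − y = 0.0783 + 0.0307 − 0.0286 = 0.0804
F = S·e^((r+u−y)T) = 38.30 · e^(0.0804 × 15/12) = 38.30 · e^0.100500
= 38.30 × 1.105724 = €42.35 per troy ounce

€42.35 per troy ounce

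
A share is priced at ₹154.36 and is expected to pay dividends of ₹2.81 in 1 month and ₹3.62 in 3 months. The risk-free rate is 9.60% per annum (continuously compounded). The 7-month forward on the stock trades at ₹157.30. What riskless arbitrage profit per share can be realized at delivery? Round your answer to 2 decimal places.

₹0.74 per share

PV(dividends) I = 2.81·e^(−0.0960·1/12) + 3.62·e^(−0.0960·3/12) = 6.3218
Fair forward F* = (S − I)·e^(rT) = (154.36 − 6.3218)·e^0.056000 = 148.0382 × 1.057598 = 156.5649
Market ₹157.30 > fair 156.5649: forward overpriced → cash-and-carry (borrow at r, buy the stock and collect the dividends, short the forward).
Profit at T = |F_mkt − F*| = |157.30 − 156.5649| = ₹0.74 per share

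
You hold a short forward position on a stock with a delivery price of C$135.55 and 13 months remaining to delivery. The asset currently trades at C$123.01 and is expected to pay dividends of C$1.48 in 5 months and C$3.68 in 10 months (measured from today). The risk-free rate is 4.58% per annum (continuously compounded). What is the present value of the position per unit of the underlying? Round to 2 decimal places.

C$10.97

PV(remaining dividends) I = 1.48·e^(−0.0458·5/12) + 3.68·e^(−0.0458·10/12) = 4.9942
Current forward F = (S − I)·e^(rT) = (123.01 − 4.9942)·e^(0.0458·13/12) = 118.0158 × 1.050868 = 124.0190
Value (long) = (F − K)·e^(−rT) = (124.0190 − 135.55) × 0.951594 = -10.9728
Short position value = −(long value) = C$10.97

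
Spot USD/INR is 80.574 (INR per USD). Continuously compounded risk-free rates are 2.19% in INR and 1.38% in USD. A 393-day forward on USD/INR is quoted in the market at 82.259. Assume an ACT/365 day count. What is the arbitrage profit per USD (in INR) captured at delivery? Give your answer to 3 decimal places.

0.979 per USD (in INR)

Fair forward: F* = S·e^(carry·T), with carry = (r_INR − r_USD) = 0.0219 − 0.0138 = 0.0081
F* = 80.574 · e^(0.0081 × 393/365) = 80.574 · e^0.008721 = 80.574 × 1.008759 = 81.2797
Market 82.259 > fair 81.2797: forward overpriced → cash-and-carry (buy spot, short the forward).
At maturity, profit = |F_mkt − F*| = |82.259 − 81.2797| = 0.979 per USD (in INR)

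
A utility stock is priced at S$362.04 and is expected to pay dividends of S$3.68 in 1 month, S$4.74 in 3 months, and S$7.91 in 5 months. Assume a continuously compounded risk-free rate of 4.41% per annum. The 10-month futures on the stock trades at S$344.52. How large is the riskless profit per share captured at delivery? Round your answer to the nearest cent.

S$14.35 per share

PV(dividends) I = 3.68·e^(−0.0441·1/12) + 4.74·e^(−0.0441·3/12) + 7.91·e^(−0.0441·5/12) = 16.1205
Fair futures F* = (S − I)·e^(rT) = (362.04 − 16.1205)·e^0.036750 = 345.9195 × 1.037434 = 358.8687
Market S$344.52 < fair 358.8687: forward underpriced → reverse cash-and-carry (short the stock, invest proceeds at r, pay the dividends, go long the forward).
Profit at T = |F_mkt − F*| = |344.52 − 358.8687| = S$14.35 per share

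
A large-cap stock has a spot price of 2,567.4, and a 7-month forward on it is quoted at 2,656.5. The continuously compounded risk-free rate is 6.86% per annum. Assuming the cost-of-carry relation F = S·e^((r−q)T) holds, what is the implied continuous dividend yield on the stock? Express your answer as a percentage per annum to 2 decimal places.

From F = S·e^((r−q)T): (r − q) = ln(F/S)/T
ln(2656.5/2567.4) = ln(1.034704) = 0.034115
(r − q) = 0.034115 / (7/12) = 0.058483
q = r − ln(F/S)/T = 0.0686 − 0.058483 = 0.010117
q = 1.01%

1.01%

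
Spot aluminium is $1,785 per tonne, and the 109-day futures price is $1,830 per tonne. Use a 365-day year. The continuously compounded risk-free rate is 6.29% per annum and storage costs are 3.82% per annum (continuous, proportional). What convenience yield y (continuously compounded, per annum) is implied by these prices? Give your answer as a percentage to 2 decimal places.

F = S·e^((r+u−y)T) ⇒ (r+u−y) = ln(F/S)/T
ln(1830/1785) = 0.024898; /T ⇒ 0.083374
y = r + u − ln(F/S)/T = 0.0629 + 0.0382 − 0.083374 = 0.017726
y = 1.77%

1.77%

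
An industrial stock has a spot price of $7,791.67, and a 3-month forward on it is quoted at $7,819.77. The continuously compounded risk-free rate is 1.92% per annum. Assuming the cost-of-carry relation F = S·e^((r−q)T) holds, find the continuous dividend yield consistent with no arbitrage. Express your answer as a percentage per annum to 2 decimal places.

0.48%

From F = S·e^((r−q)T): (r − q) = ln(F/S)/T
ln(7819.77/7791.67) = ln(1.003606) = 0.003600
(r − q) = 0.003600 / (3/12) = 0.014400
q = r − ln(F/S)/T = 0.0192 − 0.014400 = 0.004800
q = 0.48%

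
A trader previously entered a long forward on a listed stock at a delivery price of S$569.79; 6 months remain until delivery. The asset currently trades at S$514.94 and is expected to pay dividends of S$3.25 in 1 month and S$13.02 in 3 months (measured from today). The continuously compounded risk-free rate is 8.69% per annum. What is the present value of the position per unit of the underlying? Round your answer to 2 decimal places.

-S$46.59

PV(remaining dividends) I = 3.25·e^(−0.0869·1/12) + 13.02·e^(−0.0869·3/12) = 15.9667
Current forward F = (S − I)·e^(rT) = (514.94 − 15.9667)·e^(0.0869·6/12) = 498.9733 × 1.044408 = 521.1317
Value (long) = (F − K)·e^(−rT) = (521.1317 − 569.79) × 0.957480 = -46.5893
Value = -S$46.59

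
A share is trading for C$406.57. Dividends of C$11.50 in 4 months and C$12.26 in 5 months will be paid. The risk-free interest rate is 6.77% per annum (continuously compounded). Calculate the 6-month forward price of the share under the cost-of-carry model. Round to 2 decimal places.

PV(dividends) I = 11.50·e^(−0.0677·4/12) + 12.26·e^(−0.0677·5/12)
I = 11.2434 + 11.9190 = 23.1624
F = (S − I)·e^(rT) = (406.57 − 23.1624) · e^(0.0677·6/12)
= 383.4076 · e^0.033850 = 383.4076 × 1.034429 = C$396.61

C$396.61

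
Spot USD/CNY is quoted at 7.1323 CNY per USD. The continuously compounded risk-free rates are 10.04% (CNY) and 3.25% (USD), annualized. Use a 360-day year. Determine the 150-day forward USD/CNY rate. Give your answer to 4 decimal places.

F = S·e^((r_CNY − r_USD)T) = 7.1323 · e^((0.1004 − 0.0325) × 150/360)
= 7.1323 · e^0.028292 = 7.1323 × 1.028696
F = 7.3370 CNY per USD

7.3370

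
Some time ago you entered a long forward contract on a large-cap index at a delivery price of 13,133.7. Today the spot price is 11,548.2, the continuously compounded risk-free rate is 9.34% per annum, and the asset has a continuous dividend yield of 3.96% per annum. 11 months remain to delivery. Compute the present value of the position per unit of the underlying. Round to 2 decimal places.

-919.51

Current fair forward for the remaining 11 months: F = S·e^((r − q)·T), (r − q) = 0.0934 − 0.0396 = 0.0538
F = 11548.2 · e^(0.0538 × 11/12) = 11548.2 × 1.05055297 = 12131.9958
Value of long forward = (F − K)·e^(−rT) = (12131.9958 − 13133.7) · e^(−0.0934·11/12)
= -1001.7042 × 0.91794604 = -919.51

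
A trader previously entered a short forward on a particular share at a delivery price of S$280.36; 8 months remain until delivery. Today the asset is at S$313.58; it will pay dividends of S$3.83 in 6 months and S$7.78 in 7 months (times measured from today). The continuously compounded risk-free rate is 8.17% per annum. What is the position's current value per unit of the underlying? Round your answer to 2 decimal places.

-S$36.99

PV(remaining dividends) I = 3.83·e^(−0.0817·6/12) + 7.78·e^(−0.0817·7/12) = 11.0946
Current forward F = (S − I)·e^(rT) = (313.58 − 11.0946)·e^(0.0817·8/12) = 302.4854 × 1.055977 = 319.4176
Value (long) = (F − K)·e^(−rT) = (319.4176 − 280.36) × 0.946990 = 36.9872
Short position value = −(long value) = -S$36.99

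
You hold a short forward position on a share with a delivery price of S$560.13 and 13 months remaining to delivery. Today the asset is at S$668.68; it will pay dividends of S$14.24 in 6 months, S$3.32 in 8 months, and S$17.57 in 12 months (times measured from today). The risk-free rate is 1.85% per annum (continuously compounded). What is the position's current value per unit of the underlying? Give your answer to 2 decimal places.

-S$85.03

PV(remaining dividends) I = 14.24·e^(−0.0185·6/12) + 3.32·e^(−0.0185·8/12) + 17.57·e^(−0.0185·12/12) = 34.6361
Current forward F = (S − I)·e^(rT) = (668.68 − 34.6361)·e^(0.0185·13/12) = 634.0439 × 1.020244 = 646.8795
Value (long) = (F − K)·e^(−rT) = (646.8795 − 560.13) × 0.980158 = 85.0282
Short position value = −(long value) = -S$85.03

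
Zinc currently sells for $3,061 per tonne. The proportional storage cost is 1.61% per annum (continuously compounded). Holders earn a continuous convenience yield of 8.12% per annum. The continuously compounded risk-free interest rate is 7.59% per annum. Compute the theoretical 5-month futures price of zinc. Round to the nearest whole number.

$3,075 per tonne

Net carry = r + u − y = 0.0759 + 0.0161 − 0.0812 = 0.0108
F = S·e^((r+u−y)T) = 3061 · e^(0.0108 × 5/12) = 3061 · e^0.004500
= 3061 × 1.004510 = $3,075 per tonne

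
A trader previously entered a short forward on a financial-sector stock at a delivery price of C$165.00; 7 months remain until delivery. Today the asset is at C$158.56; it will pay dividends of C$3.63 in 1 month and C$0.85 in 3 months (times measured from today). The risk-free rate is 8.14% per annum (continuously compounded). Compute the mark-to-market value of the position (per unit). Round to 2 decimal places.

C$3.23

PV(remaining dividends) I = 3.63·e^(−0.0814·1/12) + 0.85·e^(−0.0814·3/12) = 4.4383
Current forward F = (S − I)·e^(rT) = (158.56 − 4.4383)·e^(0.0814·7/12) = 154.1217 × 1.048629 = 161.6165
Value (long) = (F − K)·e^(−rT) = (161.6165 − 165.00) × 0.953626 = -3.2266
Short position value = −(long value) = C$3.23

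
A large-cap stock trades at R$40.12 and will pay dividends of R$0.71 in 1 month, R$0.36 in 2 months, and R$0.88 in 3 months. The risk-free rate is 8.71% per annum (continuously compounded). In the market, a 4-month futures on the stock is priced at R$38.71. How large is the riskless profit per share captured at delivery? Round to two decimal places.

R$0.61 per share

PV(dividends) I = 0.71·e^(−0.0871·1/12) + 0.36·e^(−0.0871·2/12) + 0.88·e^(−0.0871·3/12) = 1.9207
Fair futures F* = (S − I)·e^(rT) = (40.12 − 1.9207)·e^0.029033 = 38.1993 × 1.029459 = 39.3246
Market R$38.71 < fair 39.3246: forward underpriced → reverse cash-and-carry (short the stock, invest proceeds at r, pay the dividends, go long the forward).
Profit at T = |F_mkt − F*| = |38.71 − 39.3246| = R$0.61 per share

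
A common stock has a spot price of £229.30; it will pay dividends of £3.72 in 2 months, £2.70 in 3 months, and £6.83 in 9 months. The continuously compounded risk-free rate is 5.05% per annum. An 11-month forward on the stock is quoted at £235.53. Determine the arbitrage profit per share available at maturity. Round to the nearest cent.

£8.91 per share

PV(dividends) I = 3.72·e^(−0.0505·2/12) + 2.70·e^(−0.0505·3/12) + 6.83·e^(−0.0505·9/12) = 12.9311
Fair forward F* = (S − I)·e^(rT) = (229.30 − 12.9311)·e^0.046292 = 216.3689 × 1.047380 = 226.6205
Market £235.53 > fair 226.6205: forward overpriced → cash-and-carry (borrow at r, buy the stock and collect the dividends, short the forward).
Profit at T = |F_mkt − F*| = |235.53 − 226.6205| = £8.91 per share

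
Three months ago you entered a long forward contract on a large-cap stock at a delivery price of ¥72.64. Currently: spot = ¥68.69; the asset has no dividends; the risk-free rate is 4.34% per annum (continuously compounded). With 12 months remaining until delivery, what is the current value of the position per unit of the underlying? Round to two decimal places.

Current fair forward for the remaining 12 months: F = S·e^(r·T), r = 0.0434
F = 68.69 · e^(0.0434 × 12/12) = 68.69 × 1.044356 = 71.7368
Value of long forward = (F − K)·e^(−rT) = (71.7368 − 72.64) · e^(−0.0434·12/12)
= -0.9032 × 0.957528 = -0.86

-¥0.86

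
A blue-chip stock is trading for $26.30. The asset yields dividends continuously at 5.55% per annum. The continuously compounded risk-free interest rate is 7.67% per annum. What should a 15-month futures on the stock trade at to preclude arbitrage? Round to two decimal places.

$27.01

F = S·e^((r − q)T) = 26.30 · e^((0.0767 − 0.0555) × 15/12)
= 26.30 · e^0.026500 = 26.30 × 1.026854
F = $27.01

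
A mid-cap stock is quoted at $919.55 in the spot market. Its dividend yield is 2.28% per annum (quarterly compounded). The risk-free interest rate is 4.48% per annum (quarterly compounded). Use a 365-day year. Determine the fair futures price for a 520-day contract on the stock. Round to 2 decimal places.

F = S · (1+r/4)^(4T) / (1+q/4)^(4T)
= 919.55 × 1.065527 / 1.032920 = 919.55 × 1.031568
F = $948.58

$948.58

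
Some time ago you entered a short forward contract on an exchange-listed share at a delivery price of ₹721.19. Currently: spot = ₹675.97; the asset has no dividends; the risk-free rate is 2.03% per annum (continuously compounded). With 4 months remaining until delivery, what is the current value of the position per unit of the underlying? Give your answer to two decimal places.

₹40.36

Current fair forward for the remaining 4 months: F = S·e^(r·T), r = 0.0203
F = 675.97 · e^(0.0203 × 4/12) = 675.97 × 1.006790 = 680.5598
Value of long forward = (F − K)·e^(−rT) = (680.5598 − 721.19) · e^(−0.0203·4/12)
= -40.6302 × 0.993256 = -40.36
Short position value = −(long value) = ₹40.36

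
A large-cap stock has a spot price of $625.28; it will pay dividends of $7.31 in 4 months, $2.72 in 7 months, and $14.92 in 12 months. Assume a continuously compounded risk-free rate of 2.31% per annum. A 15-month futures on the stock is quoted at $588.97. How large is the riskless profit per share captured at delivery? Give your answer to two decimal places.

PV(dividends) I = 7.31·e^(−0.0231·4/12) + 2.72·e^(−0.0231·7/12) + 14.92·e^(−0.0231·12/12) = 24.5168
Fair futures F* = (S − I)·e^(rT) = (625.28 − 24.5168)·e^0.028875 = 600.7632 × 1.029296 = 618.3632
Market $588.97 < fair 618.3632: forward underpriced → reverse cash-and-carry (short the stock, invest proceeds at r, pay the dividends, go long the forward).
Profit at T = |F_mkt − F*| = |588.97 − 618.3632| = $29.39 per share

$29.39 per share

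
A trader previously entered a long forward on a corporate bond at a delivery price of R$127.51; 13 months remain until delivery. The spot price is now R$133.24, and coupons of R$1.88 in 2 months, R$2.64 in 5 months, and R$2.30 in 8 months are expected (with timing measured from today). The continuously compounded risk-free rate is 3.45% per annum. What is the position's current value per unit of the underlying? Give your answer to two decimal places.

PV(remaining coupons) I = 1.88·e^(−0.0345·2/12) + 2.64·e^(−0.0345·5/12) + 2.30·e^(−0.0345·8/12) = 6.7192
Current forward F = (S − I)·e^(rT) = (133.24 − 6.7192)·e^(0.0345·13/12) = 126.5208 × 1.038082 = 131.3390
Value (long) = (F − K)·e^(−rT) = (131.3390 − 127.51) × 0.963315 = 3.6885
Value = R$3.69

R$3.69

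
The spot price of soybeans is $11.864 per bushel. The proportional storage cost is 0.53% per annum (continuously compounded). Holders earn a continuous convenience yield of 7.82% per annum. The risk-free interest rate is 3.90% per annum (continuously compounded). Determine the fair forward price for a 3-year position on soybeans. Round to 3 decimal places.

Net carry = r + u − y = 0.0390 + 0.0053 − 0.0782 = -0.0339
F = S·e^((r+u−y)T) = 11.864 · e^(-0.0339 × 3) = 11.864 · e^-0.101700
= 11.864 × 0.903301 = $10.717 per bushel

$10.717 per bushel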